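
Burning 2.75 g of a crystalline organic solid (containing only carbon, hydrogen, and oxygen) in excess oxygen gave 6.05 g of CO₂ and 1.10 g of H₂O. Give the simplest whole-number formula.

mol C = 6.05 g CO₂ ÷ 44.009 g/mol = 0.1375 mol
mol H = 2 × 1.10 g H₂O ÷ 18.015 g/mol = 0.1221 mol
mass O = 2.75 − (1.651 + 0.1231) = 0.9757 g → mol O = 0.9757 ÷ 15.999 = 0.06099 mol
Divide by the smallest (0.06099 mol): C 2.254, H 2.002, O 1.000
Multiplying each by 4 gives whole numbers: C 9.02, H 8.01, O 4.00

C9H8O4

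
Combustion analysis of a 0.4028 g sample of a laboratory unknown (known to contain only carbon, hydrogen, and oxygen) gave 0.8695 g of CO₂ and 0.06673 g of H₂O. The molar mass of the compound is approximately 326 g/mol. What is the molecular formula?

mol C = 0.8695 g CO₂ ÷ 44.009 g/mol = 0.019757 mol
mol H = 2 × 0.06673 g H₂O ÷ 18.015 g/mol = 0.0074083 mol
mass O = 0.4028 − (0.23731 + 0.0074675) = 0.15803 g → mol O = 0.15803 ÷ 15.999 = 0.0098773 mol
Divide by the smallest (0.0074083 mol): C 2.667, H 1.000, O 1.333
Multiplying each by 3 gives whole numbers: C 8.00, H 3.00, O 4.00
Empirical formula: C8H3O4
Empirical-formula mass = 163.11 g/mol; 326 ÷ 163.11 ≈ 2, so the molecular formula is C16H6O8.

C16H6O8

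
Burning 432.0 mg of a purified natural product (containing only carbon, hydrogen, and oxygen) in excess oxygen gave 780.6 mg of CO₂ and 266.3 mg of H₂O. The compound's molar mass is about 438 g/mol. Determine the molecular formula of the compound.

mol C = 0.7806 g CO₂ ÷ 44.009 g/mol = 0.017737 mol
mol H = 2 × 0.2663 g H₂O ÷ 18.015 g/mol = 0.029564 mol
mass O = 0.4320 − (0.21304 + 0.029801) = 0.18916 g → mol O = 0.18916 ÷ 15.999 = 0.011823 mol
Divide by the smallest (0.011823 mol): C 1.500, H 2.501, O 1.000
Multiplying each by 2 gives whole numbers: C 3.00, H 5.00, O 2.00
Empirical formula: C3H5O2
Empirical-formula mass = 73.07 g/mol; 438 ÷ 73.07 ≈ 6, so the molecular formula is C18H30O12.

C18H30O12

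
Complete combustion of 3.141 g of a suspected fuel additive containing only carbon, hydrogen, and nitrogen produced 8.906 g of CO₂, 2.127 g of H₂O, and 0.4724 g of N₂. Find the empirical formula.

mol C = 8.906 g CO₂ ÷ 44.009 g/mol = 0.20237 mol
mol H = 2 × 2.127 g H₂O ÷ 18.015 g/mol = 0.23614 mol
mol N = 2 × 0.4724 g N₂ ÷ 28.014 g/mol = 0.033726 mol
Divide by the smallest (0.033726 mol): C 6.000, H 7.002, N 1.000

C6H7N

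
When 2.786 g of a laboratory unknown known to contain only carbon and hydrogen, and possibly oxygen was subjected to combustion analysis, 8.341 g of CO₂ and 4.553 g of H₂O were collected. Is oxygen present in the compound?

no

mol C = 8.341 g CO₂ ÷ 44.009 g/mol = 0.18953 mol
mol H = 2 × 4.553 g H₂O ÷ 18.015 g/mol = 0.50547 mol
C and H together account for 2.7859 g — essentially the entire 2.786 g sample — so the compound contains no oxygen.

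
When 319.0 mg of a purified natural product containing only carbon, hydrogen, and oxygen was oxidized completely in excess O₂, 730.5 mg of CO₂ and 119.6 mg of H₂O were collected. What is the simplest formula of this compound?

C5H4O2

mol C = 0.7305 g CO₂ ÷ 44.009 g/mol = 0.016599 mol
mol H = 2 × 0.1196 g H₂O ÷ 18.015 g/mol = 0.013278 mol
mass O = 0.3190 − (0.19937 + 0.013384) = 0.10625 g → mol O = 0.10625 ÷ 15.999 = 0.0066408 mol
Divide by the smallest (0.0066408 mol): C 2.500, H 1.999, O 1.000
Multiplying each by 2 gives whole numbers: C 5.00, H 4.00, O 2.00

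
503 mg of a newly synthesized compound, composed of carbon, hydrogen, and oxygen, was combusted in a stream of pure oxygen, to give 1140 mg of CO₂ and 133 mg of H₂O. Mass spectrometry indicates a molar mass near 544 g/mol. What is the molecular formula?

C28H16O12

mol C = 1.14 g CO₂ ÷ 44.009 g/mol = 0.02590 mol
mol H = 2 × 0.133 g H₂O ÷ 18.015 g/mol = 0.01477 mol
mass O = 0.503 − (0.3111 + 0.01488) = 0.1770 g → mol O = 0.1770 ÷ 15.999 = 0.01106 mol
Divide by the smallest (0.01106 mol): C 2.342, H 1.335, O 1.000
Multiplying each by 3 gives whole numbers: C 7.02, H 4.00, O 3.00
Empirical formula: C7H4O3
Empirical-formula mass = 136.11 g/mol; 544 ÷ 136.11 ≈ 4, so the molecular formula is C28H16O12.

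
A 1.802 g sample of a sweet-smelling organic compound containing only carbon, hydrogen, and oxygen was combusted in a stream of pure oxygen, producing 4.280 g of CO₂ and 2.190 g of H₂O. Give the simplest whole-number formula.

C4H10O

mol C = 4.280 g CO₂ ÷ 44.009 g/mol = 0.097253 mol
mol H = 2 × 2.190 g H₂O ÷ 18.015 g/mol = 0.24313 mol
mass O = 1.802 − (1.1681 + 0.24508) = 0.38882 g → mol O = 0.38882 ÷ 15.999 = 0.024303 mol
Divide by the smallest (0.024303 mol): C 4.002, H 10.004, O 1.000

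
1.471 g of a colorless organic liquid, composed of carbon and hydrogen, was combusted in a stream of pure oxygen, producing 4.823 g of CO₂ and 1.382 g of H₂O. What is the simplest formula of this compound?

mol C = 4.823 g CO₂ ÷ 44.009 g/mol = 0.10959 mol
mol H = 2 × 1.382 g H₂O ÷ 18.015 g/mol = 0.15343 mol
Divide by the smallest (0.10959 mol): C 1.000, H 1.400
Multiplying each by 5 gives whole numbers: C 5.00, H 7.00

C5H7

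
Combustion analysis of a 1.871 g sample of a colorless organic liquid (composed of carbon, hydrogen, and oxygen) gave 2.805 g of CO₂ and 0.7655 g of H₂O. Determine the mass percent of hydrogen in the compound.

mol C = 2.805 g CO₂ ÷ 44.009 g/mol = 0.063737 mol
mol H = 2 × 0.7655 g H₂O ÷ 18.015 g/mol = 0.084985 mol
mass O = 1.871 − (0.76554 + 0.085665) = 1.0198 g → mol O = 1.0198 ÷ 15.999 = 0.063741 mol
mass % H = 0.085665 g ÷ 1.871 g × 100%

4.58%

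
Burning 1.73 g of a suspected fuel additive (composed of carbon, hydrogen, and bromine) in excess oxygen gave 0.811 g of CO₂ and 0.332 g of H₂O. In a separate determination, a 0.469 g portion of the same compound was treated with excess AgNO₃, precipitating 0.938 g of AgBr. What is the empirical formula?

CH2Br

mol C = 0.811 g CO₂ ÷ 44.009 g/mol = 0.01843 mol
mol H = 2 × 0.332 g H₂O ÷ 18.015 g/mol = 0.03686 mol
From the AgBr data: mol Br per gram of compound = (0.938 ÷ 187.772) ÷ 0.469 = 0.01065 mol/g, so in the 1.73 g combustion sample mol Br = 0.01843 mol
Divide by the smallest (0.01843 mol): C 1.000, H 2.000, Br 1.000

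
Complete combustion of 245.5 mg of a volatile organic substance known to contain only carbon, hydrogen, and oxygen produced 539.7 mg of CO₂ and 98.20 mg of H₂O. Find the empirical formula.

C9H8O4

mol C = 0.5397 g CO₂ ÷ 44.009 g/mol = 0.012263 mol
mol H = 2 × 0.09820 g H₂O ÷ 18.015 g/mol = 0.010902 mol
mass O = 0.2455 − (0.14730 + 0.010989) = 0.087215 g → mol O = 0.087215 ÷ 15.999 = 0.0054513 mol
Divide by the smallest (0.0054513 mol): C 2.250, H 2.000, O 1.000
Multiplying each by 4 gives whole numbers: C 9.00, H 8.00, O 4.00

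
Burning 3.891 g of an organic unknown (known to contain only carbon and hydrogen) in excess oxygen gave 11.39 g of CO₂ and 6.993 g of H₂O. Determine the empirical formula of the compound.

CH3

mol C = 11.39 g CO₂ ÷ 44.009 g/mol = 0.25881 mol
mol H = 2 × 6.993 g H₂O ÷ 18.015 g/mol = 0.77635 mol
Divide by the smallest (0.25881 mol): C 1.000, H 3.000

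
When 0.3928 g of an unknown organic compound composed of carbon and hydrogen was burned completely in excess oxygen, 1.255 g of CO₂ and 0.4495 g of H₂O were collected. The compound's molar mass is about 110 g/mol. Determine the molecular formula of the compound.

C8H14

mol C = 1.255 g CO₂ ÷ 44.009 g/mol = 0.028517 mol
mol H = 2 × 0.4495 g H₂O ÷ 18.015 g/mol = 0.049903 mol
Divide by the smallest (0.028517 mol): C 1.000, H 1.750
Multiplying each by 4 gives whole numbers: C 4.00, H 7.00
Empirical formula: C4H7
Empirical-formula mass = 55.10 g/mol; 110 ÷ 55.10 ≈ 2, so the molecular formula is C8H14.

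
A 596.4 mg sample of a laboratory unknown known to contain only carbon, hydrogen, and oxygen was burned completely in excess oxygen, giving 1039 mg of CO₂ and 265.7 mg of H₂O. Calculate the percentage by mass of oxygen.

47.47%

mol C = 1.039 g CO₂ ÷ 44.009 g/mol = 0.023609 mol
mol H = 2 × 0.2657 g H₂O ÷ 18.015 g/mol = 0.029498 mol
mass O = 0.5964 − (0.28357 + 0.029734) = 0.28310 g → mol O = 0.28310 ÷ 15.999 = 0.017695 mol
mass % O = 0.28310 g ÷ 0.5964 g × 100%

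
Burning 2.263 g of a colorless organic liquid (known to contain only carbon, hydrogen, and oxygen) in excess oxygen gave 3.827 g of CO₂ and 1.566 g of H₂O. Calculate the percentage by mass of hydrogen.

mol C = 3.827 g CO₂ ÷ 44.009 g/mol = 0.086959 mol
mol H = 2 × 1.566 g H₂O ÷ 18.015 g/mol = 0.17386 mol
mass O = 2.263 − (1.0445 + 0.17525) = 1.0433 g → mol O = 1.0433 ÷ 15.999 = 0.065209 mol
mass % H = 0.17525 g ÷ 2.263 g × 100%

7.74%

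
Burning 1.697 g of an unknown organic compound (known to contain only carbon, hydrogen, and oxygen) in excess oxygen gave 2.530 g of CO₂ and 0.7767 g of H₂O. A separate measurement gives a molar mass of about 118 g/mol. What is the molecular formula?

mol C = 2.530 g CO₂ ÷ 44.009 g/mol = 0.057488 mol
mol H = 2 × 0.7767 g H₂O ÷ 18.015 g/mol = 0.086228 mol
mass O = 1.697 − (0.69049 + 0.086918) = 0.91959 g → mol O = 0.91959 ÷ 15.999 = 0.057478 mol
Divide by the smallest (0.057478 mol): C 1.000, H 1.500, O 1.000
Multiplying each by 2 gives whole numbers: C 2.00, H 3.00, O 2.00
Empirical formula: C2H3O2
Empirical-formula mass = 59.04 g/mol; 118 ÷ 59.04 ≈ 2, so the molecular formula is C4H6O4.

C4H6O4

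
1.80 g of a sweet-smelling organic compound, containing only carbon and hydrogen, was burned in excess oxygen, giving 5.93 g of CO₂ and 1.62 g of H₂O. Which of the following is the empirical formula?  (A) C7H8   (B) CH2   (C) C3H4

mol C = 5.93 g CO₂ ÷ 44.009 g/mol = 0.1347 mol
mol H = 2 × 1.62 g H₂O ÷ 18.015 g/mol = 0.1799 mol
Divide by the smallest (0.1347 mol): C 1.000, H 1.335
Multiplying each by 3 gives whole numbers: C 3.00, H 4.00

(C) C3H4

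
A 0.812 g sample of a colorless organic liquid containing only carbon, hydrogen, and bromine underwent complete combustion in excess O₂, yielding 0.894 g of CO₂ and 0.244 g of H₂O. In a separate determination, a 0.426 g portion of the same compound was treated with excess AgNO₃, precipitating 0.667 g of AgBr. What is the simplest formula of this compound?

C3H4Br

mol C = 0.894 g CO₂ ÷ 44.009 g/mol = 0.02031 mol
mol H = 2 × 0.244 g H₂O ÷ 18.015 g/mol = 0.02709 mol
From the AgBr data: mol Br per gram of compound = (0.667 ÷ 187.772) ÷ 0.426 = 0.008338 mol/g, so in the 0.812 g combustion sample mol Br = 0.006771 mol
Divide by the smallest (0.006771 mol): C 3.000, H 4.001, Br 1.000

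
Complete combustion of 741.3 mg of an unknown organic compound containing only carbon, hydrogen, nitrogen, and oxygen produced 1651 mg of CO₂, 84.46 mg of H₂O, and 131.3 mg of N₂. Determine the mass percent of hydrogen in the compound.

1.28%

mol C = 1.651 g CO₂ ÷ 44.009 g/mol = 0.037515 mol
mol H = 2 × 0.08446 g H₂O ÷ 18.015 g/mol = 0.0093766 mol
mol N = 2 × 0.1313 g N₂ ÷ 28.014 g/mol = 0.0093739 mol
mass O = 0.7413 − (0.45059 + 0.0094516 + 0.13130) = 0.14996 g → mol O = 0.14996 ÷ 15.999 = 0.0093728 mol
mass % H = 0.0094516 g ÷ 0.7413 g × 100%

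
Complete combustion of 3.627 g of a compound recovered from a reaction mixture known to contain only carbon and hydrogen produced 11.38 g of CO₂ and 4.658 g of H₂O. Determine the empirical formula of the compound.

mol C = 11.38 g CO₂ ÷ 44.009 g/mol = 0.25858 mol
mol H = 2 × 4.658 g H₂O ÷ 18.015 g/mol = 0.51712 mol
Divide by the smallest (0.25858 mol): C 1.000, H 2.000

CH2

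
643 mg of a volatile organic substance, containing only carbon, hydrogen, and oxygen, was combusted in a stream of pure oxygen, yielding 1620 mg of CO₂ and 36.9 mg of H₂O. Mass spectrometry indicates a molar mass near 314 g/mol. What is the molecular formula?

C18H2O6

mol C = 1.62 g CO₂ ÷ 44.009 g/mol = 0.03681 mol
mol H = 2 × 0.0369 g H₂O ÷ 18.015 g/mol = 0.004097 mol
mass O = 0.643 − (0.4421 + 0.004129) = 0.1967 g → mol O = 0.1967 ÷ 15.999 = 0.01230 mol
Divide by the smallest (0.004097 mol): C 8.986, H 1.000, O 3.002
Empirical formula: C9HO3
Empirical-formula mass = 157.10 g/mol; 314 ÷ 157.10 ≈ 2, so the molecular formula is C18H2O6.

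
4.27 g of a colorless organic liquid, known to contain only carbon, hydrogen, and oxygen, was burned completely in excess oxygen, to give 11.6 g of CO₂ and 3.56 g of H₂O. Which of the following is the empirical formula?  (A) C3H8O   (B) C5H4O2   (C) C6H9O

(C) C6H9O

mol C = 11.6 g CO₂ ÷ 44.009 g/mol = 0.2636 mol
mol H = 2 × 3.56 g H₂O ÷ 18.015 g/mol = 0.3952 mol
mass O = 4.27 − (3.166 + 0.3984) = 0.7057 g → mol O = 0.7057 ÷ 15.999 = 0.04411 mol
Divide by the smallest (0.04411 mol): C 5.976, H 8.960, O 1.000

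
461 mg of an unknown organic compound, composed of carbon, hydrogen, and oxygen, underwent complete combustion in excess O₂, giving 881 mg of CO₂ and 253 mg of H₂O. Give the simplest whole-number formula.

C5H7O3

mol C = 0.881 g CO₂ ÷ 44.009 g/mol = 0.02002 mol
mol H = 2 × 0.253 g H₂O ÷ 18.015 g/mol = 0.02809 mol
mass O = 0.461 − (0.2404 + 0.02831) = 0.1922 g → mol O = 0.1922 ÷ 15.999 = 0.01202 mol
Divide by the smallest (0.01202 mol): C 1.666, H 2.338, O 1.000
Multiplying each by 3 gives whole numbers: C 5.00, H 7.01, O 3.00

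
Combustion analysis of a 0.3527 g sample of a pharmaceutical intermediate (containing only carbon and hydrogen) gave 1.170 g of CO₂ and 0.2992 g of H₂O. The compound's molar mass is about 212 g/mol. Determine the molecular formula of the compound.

mol C = 1.170 g CO₂ ÷ 44.009 g/mol = 0.026585 mol
mol H = 2 × 0.2992 g H₂O ÷ 18.015 g/mol = 0.033217 mol
Divide by the smallest (0.026585 mol): C 1.000, H 1.249
Multiplying each by 4 gives whole numbers: C 4.00, H 5.00
Empirical formula: C4H5
Empirical-formula mass = 53.08 g/mol; 212 ÷ 53.08 ≈ 4, so the molecular formula is C16H20.

C16H20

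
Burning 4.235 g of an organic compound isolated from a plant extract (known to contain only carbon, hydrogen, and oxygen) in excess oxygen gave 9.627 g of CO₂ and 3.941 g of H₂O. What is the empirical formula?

C3H6O

mol C = 9.627 g CO₂ ÷ 44.009 g/mol = 0.21875 mol
mol H = 2 × 3.941 g H₂O ÷ 18.015 g/mol = 0.43752 mol
mass O = 4.235 − (2.6274 + 0.44102) = 1.1666 g → mol O = 1.1666 ÷ 15.999 = 0.072915 mol
Divide by the smallest (0.072915 mol): C 3.000, H 6.001, O 1.000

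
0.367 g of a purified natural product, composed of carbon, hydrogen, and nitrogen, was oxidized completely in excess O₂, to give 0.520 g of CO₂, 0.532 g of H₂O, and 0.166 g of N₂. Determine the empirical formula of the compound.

mol C = 0.520 g CO₂ ÷ 44.009 g/mol = 0.01182 mol
mol H = 2 × 0.532 g H₂O ÷ 18.015 g/mol = 0.05906 mol
mol N = 2 × 0.166 g N₂ ÷ 28.014 g/mol = 0.01185 mol
Divide by the smallest (0.01182 mol): C 1.000, H 4.999, N 1.003

CH5N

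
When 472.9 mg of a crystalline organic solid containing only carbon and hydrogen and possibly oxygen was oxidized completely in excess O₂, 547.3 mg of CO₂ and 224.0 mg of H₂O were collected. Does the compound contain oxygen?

yes

mol C = 0.5473 g CO₂ ÷ 44.009 g/mol = 0.012436 mol
mol H = 2 × 0.2240 g H₂O ÷ 18.015 g/mol = 0.024868 mol
C and H account for only 0.17444 g of the 0.4729 g sample; the remaining 0.29846 g must be oxygen.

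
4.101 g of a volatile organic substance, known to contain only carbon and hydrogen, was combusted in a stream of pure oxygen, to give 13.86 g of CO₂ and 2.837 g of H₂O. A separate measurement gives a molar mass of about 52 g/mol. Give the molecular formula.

C4H4

mol C = 13.86 g CO₂ ÷ 44.009 g/mol = 0.31494 mol
mol H = 2 × 2.837 g H₂O ÷ 18.015 g/mol = 0.31496 mol
Divide by the smallest (0.31494 mol): C 1.000, H 1.000
Empirical formula: CH
Empirical-formula mass = 13.02 g/mol; 52 ÷ 13.02 ≈ 4, so the molecular formula is C4H4.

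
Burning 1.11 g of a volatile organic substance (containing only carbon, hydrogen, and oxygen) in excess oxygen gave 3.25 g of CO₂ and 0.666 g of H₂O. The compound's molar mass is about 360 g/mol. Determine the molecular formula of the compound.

mol C = 3.25 g CO₂ ÷ 44.009 g/mol = 0.07385 mol
mol H = 2 × 0.666 g H₂O ÷ 18.015 g/mol = 0.07394 mol
mass O = 1.11 − (0.8870 + 0.07453) = 0.1485 g → mol O = 0.1485 ÷ 15.999 = 0.009280 mol
Divide by the smallest (0.009280 mol): C 7.958, H 7.967, O 1.000
Empirical formula: C8H8O
Empirical-formula mass = 120.15 g/mol; 360 ÷ 120.15 ≈ 3, so the molecular formula is C24H24O3.

C24H24O3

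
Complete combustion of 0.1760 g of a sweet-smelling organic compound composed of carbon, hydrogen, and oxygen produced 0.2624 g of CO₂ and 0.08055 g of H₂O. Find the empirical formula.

mol C = 0.2624 g CO₂ ÷ 44.009 g/mol = 0.0059624 mol
mol H = 2 × 0.08055 g H₂O ÷ 18.015 g/mol = 0.0089425 mol
mass O = 0.1760 − (0.071615 + 0.0090141) = 0.095371 g → mol O = 0.095371 ÷ 15.999 = 0.0059611 mol
Divide by the smallest (0.0059611 mol): C 1.000, H 1.500, O 1.000
Multiplying each by 2 gives whole numbers: C 2.00, H 3.00, O 2.00

C2H3O2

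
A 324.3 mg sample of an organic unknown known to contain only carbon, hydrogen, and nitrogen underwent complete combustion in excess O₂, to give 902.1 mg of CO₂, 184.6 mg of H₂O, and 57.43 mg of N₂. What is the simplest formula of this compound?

mol C = 0.9021 g CO₂ ÷ 44.009 g/mol = 0.020498 mol
mol H = 2 × 0.1846 g H₂O ÷ 18.015 g/mol = 0.020494 mol
mol N = 2 × 0.05743 g N₂ ÷ 28.014 g/mol = 0.0041001 mol
Divide by the smallest (0.0041001 mol): C 4.999, H 4.998, N 1.000

C5H5N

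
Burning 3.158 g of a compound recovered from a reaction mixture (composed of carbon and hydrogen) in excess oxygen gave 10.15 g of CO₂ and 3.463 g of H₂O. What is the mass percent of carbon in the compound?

87.72%

mol C = 10.15 g CO₂ ÷ 44.009 g/mol = 0.23063 mol
mol H = 2 × 3.463 g H₂O ÷ 18.015 g/mol = 0.38446 mol
mass % C = 2.7702 g ÷ 3.158 g × 100%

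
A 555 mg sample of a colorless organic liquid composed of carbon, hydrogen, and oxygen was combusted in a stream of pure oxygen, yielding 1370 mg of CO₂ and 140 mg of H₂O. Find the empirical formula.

mol C = 1.37 g CO₂ ÷ 44.009 g/mol = 0.03113 mol
mol H = 2 × 0.140 g H₂O ÷ 18.015 g/mol = 0.01554 mol
mass O = 0.555 − (0.3739 + 0.01567) = 0.1654 g → mol O = 0.1654 ÷ 15.999 = 0.01034 mol
Divide by the smallest (0.01034 mol): C 3.011, H 1.503, O 1.000
Multiplying each by 2 gives whole numbers: C 6.02, H 3.01, O 2.00

C6H3O2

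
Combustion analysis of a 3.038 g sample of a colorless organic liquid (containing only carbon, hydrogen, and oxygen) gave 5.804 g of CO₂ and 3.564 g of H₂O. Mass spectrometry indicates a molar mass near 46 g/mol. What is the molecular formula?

mol C = 5.804 g CO₂ ÷ 44.009 g/mol = 0.13188 mol
mol H = 2 × 3.564 g H₂O ÷ 18.015 g/mol = 0.39567 mol
mass O = 3.038 − (1.5840 + 0.39884) = 1.0551 g → mol O = 1.0551 ÷ 15.999 = 0.065950 mol
Divide by the smallest (0.065950 mol): C 2.000, H 6.000, O 1.000
Empirical formula: C2H6O
Empirical-formula mass = 46.07 g/mol; 46 ÷ 46.07 ≈ 1, so the molecular formula is C2H6O.

C2H6O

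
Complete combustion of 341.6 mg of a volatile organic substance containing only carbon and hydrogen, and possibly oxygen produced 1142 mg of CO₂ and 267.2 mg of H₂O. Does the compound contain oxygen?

no

mol C = 1.142 g CO₂ ÷ 44.009 g/mol = 0.025949 mol
mol H = 2 × 0.2672 g H₂O ÷ 18.015 g/mol = 0.029664 mol
C and H together account for 0.34158 g — essentially the entire 0.3416 g sample — so the compound contains no oxygen.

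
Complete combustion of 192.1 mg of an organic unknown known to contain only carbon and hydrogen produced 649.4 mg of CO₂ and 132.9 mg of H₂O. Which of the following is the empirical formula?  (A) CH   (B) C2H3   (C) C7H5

mol C = 0.6494 g CO₂ ÷ 44.009 g/mol = 0.014756 mol
mol H = 2 × 0.1329 g H₂O ÷ 18.015 g/mol = 0.014754 mol
Divide by the smallest (0.014754 mol): C 1.000, H 1.000

(A) CH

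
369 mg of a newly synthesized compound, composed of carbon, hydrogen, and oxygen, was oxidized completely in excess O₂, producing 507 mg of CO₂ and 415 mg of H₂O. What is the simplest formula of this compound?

CH4O

mol C = 0.507 g CO₂ ÷ 44.009 g/mol = 0.01152 mol
mol H = 2 × 0.415 g H₂O ÷ 18.015 g/mol = 0.04607 mol
mass O = 0.369 − (0.1384 + 0.04644) = 0.1842 g → mol O = 0.1842 ÷ 15.999 = 0.01151 mol
Divide by the smallest (0.01151 mol): C 1.001, H 4.002, O 1.000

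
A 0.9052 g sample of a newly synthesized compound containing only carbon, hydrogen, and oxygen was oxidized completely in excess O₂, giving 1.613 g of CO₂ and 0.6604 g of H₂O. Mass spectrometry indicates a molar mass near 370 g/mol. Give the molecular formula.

C15H30O10

mol C = 1.613 g CO₂ ÷ 44.009 g/mol = 0.036652 mol
mol H = 2 × 0.6604 g H₂O ÷ 18.015 g/mol = 0.073317 mol
mass O = 0.9052 − (0.44022 + 0.073903) = 0.39107 g → mol O = 0.39107 ÷ 15.999 = 0.024444 mol
Divide by the smallest (0.024444 mol): C 1.499, H 2.999, O 1.000
Multiplying each by 2 gives whole numbers: C 3.00, H 6.00, O 2.00
Empirical formula: C3H6O2
Empirical-formula mass = 74.08 g/mol; 370 ÷ 74.08 ≈ 5, so the molecular formula is C15H30O10.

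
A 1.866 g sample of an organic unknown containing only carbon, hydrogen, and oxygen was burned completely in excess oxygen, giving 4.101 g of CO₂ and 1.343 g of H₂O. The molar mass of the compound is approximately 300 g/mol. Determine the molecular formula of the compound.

mol C = 4.101 g CO₂ ÷ 44.009 g/mol = 0.093185 mol
mol H = 2 × 1.343 g H₂O ÷ 18.015 g/mol = 0.14910 mol
mass O = 1.866 − (1.1193 + 0.15029) = 0.59646 g → mol O = 0.59646 ÷ 15.999 = 0.037281 mol
Divide by the smallest (0.037281 mol): C 2.500, H 3.999, O 1.000
Multiplying each by 2 gives whole numbers: C 5.00, H 8.00, O 2.00
Empirical formula: C5H8O2
Empirical-formula mass = 100.12 g/mol; 300 ÷ 100.12 ≈ 3, so the molecular formula is C15H24O6.

C15H24O6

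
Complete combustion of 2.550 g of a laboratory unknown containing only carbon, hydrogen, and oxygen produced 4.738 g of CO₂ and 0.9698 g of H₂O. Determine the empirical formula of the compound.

C3H3O2

mol C = 4.738 g CO₂ ÷ 44.009 g/mol = 0.10766 mol
mol H = 2 × 0.9698 g H₂O ÷ 18.015 g/mol = 0.10767 mol
mass O = 2.550 − (1.2931 + 0.10853) = 1.1484 g → mol O = 1.1484 ÷ 15.999 = 0.071778 mol
Divide by the smallest (0.071778 mol): C 1.500, H 1.500, O 1.000
Multiplying each by 2 gives whole numbers: C 3.00, H 3.00, O 2.00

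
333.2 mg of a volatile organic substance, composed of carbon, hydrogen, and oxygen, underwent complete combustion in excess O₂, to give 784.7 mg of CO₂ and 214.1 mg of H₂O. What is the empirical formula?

mol C = 0.7847 g CO₂ ÷ 44.009 g/mol = 0.017830 mol
mol H = 2 × 0.2141 g H₂O ÷ 18.015 g/mol = 0.023769 mol
mass O = 0.3332 − (0.21416 + 0.023959) = 0.095079 g → mol O = 0.095079 ÷ 15.999 = 0.0059428 mol
Divide by the smallest (0.0059428 mol): C 3.000, H 4.000, O 1.000

C3H4O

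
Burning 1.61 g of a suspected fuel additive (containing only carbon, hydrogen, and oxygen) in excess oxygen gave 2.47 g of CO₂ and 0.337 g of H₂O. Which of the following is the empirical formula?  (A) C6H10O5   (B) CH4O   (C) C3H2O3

mol C = 2.47 g CO₂ ÷ 44.009 g/mol = 0.05612 mol
mol H = 2 × 0.337 g H₂O ÷ 18.015 g/mol = 0.03741 mol
mass O = 1.61 − (0.6741 + 0.03771) = 0.8982 g → mol O = 0.8982 ÷ 15.999 = 0.05614 mol
Divide by the smallest (0.03741 mol): C 1.500, H 1.000, O 1.501
Multiplying each by 2 gives whole numbers: C 3.00, H 2.00, O 3.00

(C) C3H2O3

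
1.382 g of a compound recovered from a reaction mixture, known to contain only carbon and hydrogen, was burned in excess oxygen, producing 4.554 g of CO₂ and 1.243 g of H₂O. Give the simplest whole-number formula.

mol C = 4.554 g CO₂ ÷ 44.009 g/mol = 0.10348 mol
mol H = 2 × 1.243 g H₂O ÷ 18.015 g/mol = 0.13800 mol
Divide by the smallest (0.10348 mol): C 1.000, H 1.334
Multiplying each by 3 gives whole numbers: C 3.00, H 4.00

C3H4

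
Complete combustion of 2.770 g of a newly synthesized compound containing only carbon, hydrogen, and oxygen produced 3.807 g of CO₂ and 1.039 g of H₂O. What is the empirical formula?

mol C = 3.807 g CO₂ ÷ 44.009 g/mol = 0.086505 mol
mol H = 2 × 1.039 g H₂O ÷ 18.015 g/mol = 0.11535 mol
mass O = 2.770 − (1.0390 + 0.11627) = 1.6147 g → mol O = 1.6147 ÷ 15.999 = 0.10093 mol
Divide by the smallest (0.086505 mol): C 1.000, H 1.333, O 1.167
Multiplying each by 6 gives whole numbers: C 6.00, H 8.00, O 7.00

C6H8O7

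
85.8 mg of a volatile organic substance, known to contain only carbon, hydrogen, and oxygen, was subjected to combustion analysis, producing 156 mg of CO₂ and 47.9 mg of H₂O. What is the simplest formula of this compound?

mol C = 0.156 g CO₂ ÷ 44.009 g/mol = 0.003545 mol
mol H = 2 × 0.0479 g H₂O ÷ 18.015 g/mol = 0.005318 mol
mass O = 0.0858 − (0.04258 + 0.005360) = 0.03786 g → mol O = 0.03786 ÷ 15.999 = 0.002367 mol
Divide by the smallest (0.002367 mol): C 1.498, H 2.247, O 1.000
Multiplying each by 4 gives whole numbers: C 5.99, H 8.99, O 4.00

C6H9O4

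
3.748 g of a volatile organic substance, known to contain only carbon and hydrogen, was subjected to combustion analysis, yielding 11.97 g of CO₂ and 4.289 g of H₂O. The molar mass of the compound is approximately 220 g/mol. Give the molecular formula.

mol C = 11.97 g CO₂ ÷ 44.009 g/mol = 0.27199 mol
mol H = 2 × 4.289 g H₂O ÷ 18.015 g/mol = 0.47616 mol
Divide by the smallest (0.27199 mol): C 1.000, H 1.751
Multiplying each by 4 gives whole numbers: C 4.00, H 7.00
Empirical formula: C4H7
Empirical-formula mass = 55.10 g/mol; 220 ÷ 55.10 ≈ 4, so the molecular formula is C16H28.

C16H28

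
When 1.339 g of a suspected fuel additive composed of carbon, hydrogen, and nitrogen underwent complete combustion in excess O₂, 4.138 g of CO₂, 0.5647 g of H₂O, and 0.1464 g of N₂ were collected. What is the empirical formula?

C9H6N

mol C = 4.138 g CO₂ ÷ 44.009 g/mol = 0.094026 mol
mol H = 2 × 0.5647 g H₂O ÷ 18.015 g/mol = 0.062692 mol
mol N = 2 × 0.1464 g N₂ ÷ 28.014 g/mol = 0.010452 mol
Divide by the smallest (0.010452 mol): C 8.996, H 5.998, N 1.000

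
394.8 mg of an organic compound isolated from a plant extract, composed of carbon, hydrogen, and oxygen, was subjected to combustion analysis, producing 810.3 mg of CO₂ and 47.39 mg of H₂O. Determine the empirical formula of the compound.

C7H2O4

mol C = 0.8103 g CO₂ ÷ 44.009 g/mol = 0.018412 mol
mol H = 2 × 0.04739 g H₂O ÷ 18.015 g/mol = 0.0052612 mol
mass O = 0.3948 − (0.22115 + 0.0053033) = 0.16835 g → mol O = 0.16835 ÷ 15.999 = 0.010522 mol
Divide by the smallest (0.0052612 mol): C 3.500, H 1.000, O 2.000
Multiplying each by 2 gives whole numbers: C 7.00, H 2.00, O 4.00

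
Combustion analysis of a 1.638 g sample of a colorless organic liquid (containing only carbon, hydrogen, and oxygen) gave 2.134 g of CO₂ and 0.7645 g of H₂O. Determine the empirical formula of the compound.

mol C = 2.134 g CO₂ ÷ 44.009 g/mol = 0.048490 mol
mol H = 2 × 0.7645 g H₂O ÷ 18.015 g/mol = 0.084874 mol
mass O = 1.638 − (0.58241 + 0.085553) = 0.97003 g → mol O = 0.97003 ÷ 15.999 = 0.060631 mol
Divide by the smallest (0.048490 mol): C 1.000, H 1.750, O 1.250
Multiplying each by 4 gives whole numbers: C 4.00, H 7.00, O 5.00

C4H7O5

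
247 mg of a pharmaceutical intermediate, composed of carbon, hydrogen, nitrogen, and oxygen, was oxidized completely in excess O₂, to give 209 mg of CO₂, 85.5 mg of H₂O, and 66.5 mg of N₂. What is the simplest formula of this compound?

mol C = 0.209 g CO₂ ÷ 44.009 g/mol = 0.004749 mol
mol H = 2 × 0.0855 g H₂O ÷ 18.015 g/mol = 0.009492 mol
mol N = 2 × 0.0665 g N₂ ÷ 28.014 g/mol = 0.004748 mol
mass O = 0.247 − (0.05704 + 0.009568 + 0.06650) = 0.1139 g → mol O = 0.1139 ÷ 15.999 = 0.007119 mol
Divide by the smallest (0.004748 mol): C 1.000, H 1.999, N 1.000, O 1.499
Multiplying each by 2 gives whole numbers: C 2.00, H 4.00, N 2.00, O 3.00

C2H4N2O3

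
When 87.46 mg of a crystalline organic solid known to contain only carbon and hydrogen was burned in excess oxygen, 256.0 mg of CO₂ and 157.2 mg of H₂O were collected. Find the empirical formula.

CH3

mol C = 0.2560 g CO₂ ÷ 44.009 g/mol = 0.0058170 mol
mol H = 2 × 0.1572 g H₂O ÷ 18.015 g/mol = 0.017452 mol
Divide by the smallest (0.0058170 mol): C 1.000, H 3.000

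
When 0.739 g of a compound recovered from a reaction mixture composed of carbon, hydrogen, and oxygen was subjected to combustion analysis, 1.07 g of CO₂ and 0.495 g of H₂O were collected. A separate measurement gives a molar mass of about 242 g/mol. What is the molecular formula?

mol C = 1.07 g CO₂ ÷ 44.009 g/mol = 0.02431 mol
mol H = 2 × 0.495 g H₂O ÷ 18.015 g/mol = 0.05495 mol
mass O = 0.739 − (0.2920 + 0.05539) = 0.3916 g → mol O = 0.3916 ÷ 15.999 = 0.02448 mol
Divide by the smallest (0.02431 mol): C 1.000, H 2.260, O 1.007
Multiplying each by 4 gives whole numbers: C 4.00, H 9.04, O 4.03
Empirical formula: C4H9O4
Empirical-formula mass = 121.11 g/mol; 242 ÷ 121.11 ≈ 2, so the molecular formula is C8H18O8.

C8H18O8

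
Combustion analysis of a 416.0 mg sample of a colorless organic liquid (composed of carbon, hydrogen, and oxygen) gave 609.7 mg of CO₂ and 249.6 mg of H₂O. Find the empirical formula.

mol C = 0.6097 g CO₂ ÷ 44.009 g/mol = 0.013854 mol
mol H = 2 × 0.2496 g H₂O ÷ 18.015 g/mol = 0.027710 mol
mass O = 0.4160 − (0.16640 + 0.027932) = 0.22167 g → mol O = 0.22167 ÷ 15.999 = 0.013855 mol
Divide by the smallest (0.013854 mol): C 1.000, H 2.000, O 1.000

CH2O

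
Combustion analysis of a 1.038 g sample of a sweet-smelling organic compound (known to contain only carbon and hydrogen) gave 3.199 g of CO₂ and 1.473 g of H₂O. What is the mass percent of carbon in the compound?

84.11%

mol C = 3.199 g CO₂ ÷ 44.009 g/mol = 0.072690 mol
mol H = 2 × 1.473 g H₂O ÷ 18.015 g/mol = 0.16353 mol
mass % C = 0.87308 g ÷ 1.038 g × 100%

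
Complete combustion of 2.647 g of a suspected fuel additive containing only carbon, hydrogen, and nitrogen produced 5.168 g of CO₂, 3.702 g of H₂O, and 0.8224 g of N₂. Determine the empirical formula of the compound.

C2H7N

mol C = 5.168 g CO₂ ÷ 44.009 g/mol = 0.11743 mol
mol H = 2 × 3.702 g H₂O ÷ 18.015 g/mol = 0.41099 mol
mol N = 2 × 0.8224 g N₂ ÷ 28.014 g/mol = 0.058714 mol
Divide by the smallest (0.058714 mol): C 2.000, H 7.000, N 1.000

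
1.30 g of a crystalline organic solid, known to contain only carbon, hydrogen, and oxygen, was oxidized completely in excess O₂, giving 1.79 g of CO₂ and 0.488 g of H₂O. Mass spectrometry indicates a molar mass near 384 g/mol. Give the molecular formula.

mol C = 1.79 g CO₂ ÷ 44.009 g/mol = 0.04067 mol
mol H = 2 × 0.488 g H₂O ÷ 18.015 g/mol = 0.05418 mol
mass O = 1.30 − (0.4885 + 0.05461) = 0.7569 g → mol O = 0.7569 ÷ 15.999 = 0.04731 mol
Divide by the smallest (0.04067 mol): C 1.000, H 1.332, O 1.163
Multiplying each by 6 gives whole numbers: C 6.00, H 7.99, O 6.98
Empirical formula: C6H8O7
Empirical-formula mass = 192.12 g/mol; 384 ÷ 192.12 ≈ 2, so the molecular formula is C12H16O14.

C12H16O14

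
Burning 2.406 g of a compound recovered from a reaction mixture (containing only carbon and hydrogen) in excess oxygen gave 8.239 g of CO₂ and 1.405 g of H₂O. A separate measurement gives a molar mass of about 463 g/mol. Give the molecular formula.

C36H30

mol C = 8.239 g CO₂ ÷ 44.009 g/mol = 0.18721 mol
mol H = 2 × 1.405 g H₂O ÷ 18.015 g/mol = 0.15598 mol
Divide by the smallest (0.15598 mol): C 1.200, H 1.000
Multiplying each by 5 gives whole numbers: C 6.00, H 5.00
Empirical formula: C6H5
Empirical-formula mass = 77.11 g/mol; 463 ÷ 77.11 ≈ 6, so the molecular formula is C36H30.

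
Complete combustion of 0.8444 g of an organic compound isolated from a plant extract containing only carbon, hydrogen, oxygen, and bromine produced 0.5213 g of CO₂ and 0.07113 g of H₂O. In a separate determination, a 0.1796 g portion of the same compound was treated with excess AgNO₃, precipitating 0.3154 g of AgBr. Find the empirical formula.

C3H2Br2O

mol C = 0.5213 g CO₂ ÷ 44.009 g/mol = 0.011845 mol
mol H = 2 × 0.07113 g H₂O ÷ 18.015 g/mol = 0.0078968 mol
From the AgBr data: mol Br per gram of compound = (0.3154 ÷ 187.772) ÷ 0.1796 = 0.0093524 mol/g, so in the 0.8444 g combustion sample mol Br = 0.0078972 mol
mass O = 0.8444 − (0.14227 + 0.0079599 + 0.63102) = 0.063149 g → mol O = 0.063149 ÷ 15.999 = 0.0039470 mol
Divide by the smallest (0.0039470 mol): C 3.001, H 2.001, Br 2.001, O 1.000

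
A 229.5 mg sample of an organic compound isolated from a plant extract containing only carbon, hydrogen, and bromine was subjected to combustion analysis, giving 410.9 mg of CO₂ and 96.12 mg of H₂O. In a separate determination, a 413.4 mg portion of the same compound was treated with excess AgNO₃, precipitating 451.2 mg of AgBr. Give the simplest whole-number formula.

mol C = 0.4109 g CO₂ ÷ 44.009 g/mol = 0.0093367 mol
mol H = 2 × 0.09612 g H₂O ÷ 18.015 g/mol = 0.010671 mol
From the AgBr data: mol Br per gram of compound = (0.4512 ÷ 187.772) ÷ 0.4134 = 0.0058126 mol/g, so in the 0.2295 g combustion sample mol Br = 0.0013340 mol
Divide by the smallest (0.0013340 mol): C 6.999, H 7.999, Br 1.000

C7H8Br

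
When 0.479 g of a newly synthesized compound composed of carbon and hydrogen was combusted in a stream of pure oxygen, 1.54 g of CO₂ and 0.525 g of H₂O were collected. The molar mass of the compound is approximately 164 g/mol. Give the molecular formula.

C12H20

mol C = 1.54 g CO₂ ÷ 44.009 g/mol = 0.03499 mol
mol H = 2 × 0.525 g H₂O ÷ 18.015 g/mol = 0.05828 mol
Divide by the smallest (0.03499 mol): C 1.000, H 1.666
Multiplying each by 3 gives whole numbers: C 3.00, H 5.00
Empirical formula: C3H5
Empirical-formula mass = 41.07 g/mol; 164 ÷ 41.07 ≈ 4, so the molecular formula is C12H20.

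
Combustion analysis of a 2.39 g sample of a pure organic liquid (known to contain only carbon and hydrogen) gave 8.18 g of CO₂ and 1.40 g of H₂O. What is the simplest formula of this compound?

mol C = 8.18 g CO₂ ÷ 44.009 g/mol = 0.1859 mol
mol H = 2 × 1.40 g H₂O ÷ 18.015 g/mol = 0.1554 mol
Divide by the smallest (0.1554 mol): C 1.196, H 1.000
Multiplying each by 5 gives whole numbers: C 5.98, H 5.00

C6H5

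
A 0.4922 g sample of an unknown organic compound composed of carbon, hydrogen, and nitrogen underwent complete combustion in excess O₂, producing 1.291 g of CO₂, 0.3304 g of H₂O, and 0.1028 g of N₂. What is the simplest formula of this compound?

mol C = 1.291 g CO₂ ÷ 44.009 g/mol = 0.029335 mol
mol H = 2 × 0.3304 g H₂O ÷ 18.015 g/mol = 0.036681 mol
mol N = 2 × 0.1028 g N₂ ÷ 28.014 g/mol = 0.0073392 mol
Divide by the smallest (0.0073392 mol): C 3.997, H 4.998, N 1.000

C4H5N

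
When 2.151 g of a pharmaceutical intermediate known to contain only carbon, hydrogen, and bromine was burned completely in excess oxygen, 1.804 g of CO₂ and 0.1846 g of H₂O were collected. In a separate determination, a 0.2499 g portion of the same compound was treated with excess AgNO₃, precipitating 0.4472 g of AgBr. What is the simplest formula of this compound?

C2HBr

mol C = 1.804 g CO₂ ÷ 44.009 g/mol = 0.040992 mol
mol H = 2 × 0.1846 g H₂O ÷ 18.015 g/mol = 0.020494 mol
From the AgBr data: mol Br per gram of compound = (0.4472 ÷ 187.772) ÷ 0.2499 = 0.0095303 mol/g, so in the 2.151 g combustion sample mol Br = 0.020500 mol
Divide by the smallest (0.020494 mol): C 2.000, H 1.000, Br 1.000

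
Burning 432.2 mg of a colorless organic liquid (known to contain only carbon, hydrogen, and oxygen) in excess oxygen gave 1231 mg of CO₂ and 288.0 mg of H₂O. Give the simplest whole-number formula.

C7H8O

mol C = 1.231 g CO₂ ÷ 44.009 g/mol = 0.027972 mol
mol H = 2 × 0.2880 g H₂O ÷ 18.015 g/mol = 0.031973 mol
mass O = 0.4322 − (0.33597 + 0.032229) = 0.064005 g → mol O = 0.064005 ÷ 15.999 = 0.0040005 mol
Divide by the smallest (0.0040005 mol): C 6.992, H 7.992, O 1.000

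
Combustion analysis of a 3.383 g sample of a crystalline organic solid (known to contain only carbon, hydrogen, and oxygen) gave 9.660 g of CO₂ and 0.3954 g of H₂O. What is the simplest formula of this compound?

C5HO

mol C = 9.660 g CO₂ ÷ 44.009 g/mol = 0.21950 mol
mol H = 2 × 0.3954 g H₂O ÷ 18.015 g/mol = 0.043897 mol
mass O = 3.383 − (2.6364 + 0.044248) = 0.70233 g → mol O = 0.70233 ÷ 15.999 = 0.043898 mol
Divide by the smallest (0.043897 mol): C 5.000, H 1.000, O 1.000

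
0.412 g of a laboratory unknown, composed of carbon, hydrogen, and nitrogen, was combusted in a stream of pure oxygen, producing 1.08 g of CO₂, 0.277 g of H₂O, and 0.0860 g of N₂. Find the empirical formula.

C4H5N

mol C = 1.08 g CO₂ ÷ 44.009 g/mol = 0.02454 mol
mol H = 2 × 0.277 g H₂O ÷ 18.015 g/mol = 0.03075 mol
mol N = 2 × 0.0860 g N₂ ÷ 28.014 g/mol = 0.006140 mol
Divide by the smallest (0.006140 mol): C 3.997, H 5.009, N 1.000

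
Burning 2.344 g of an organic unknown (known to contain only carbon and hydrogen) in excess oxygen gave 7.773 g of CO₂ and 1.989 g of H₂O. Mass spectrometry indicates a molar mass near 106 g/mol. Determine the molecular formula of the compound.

mol C = 7.773 g CO₂ ÷ 44.009 g/mol = 0.17662 mol
mol H = 2 × 1.989 g H₂O ÷ 18.015 g/mol = 0.22082 mol
Divide by the smallest (0.17662 mol): C 1.000, H 1.250
Multiplying each by 4 gives whole numbers: C 4.00, H 5.00
Empirical formula: C4H5
Empirical-formula mass = 53.08 g/mol; 106 ÷ 53.08 ≈ 2, so the molecular formula is C8H10.

C8H10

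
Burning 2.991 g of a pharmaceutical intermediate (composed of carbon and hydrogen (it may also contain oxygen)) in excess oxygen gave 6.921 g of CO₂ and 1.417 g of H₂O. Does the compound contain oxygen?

mol C = 6.921 g CO₂ ÷ 44.009 g/mol = 0.15726 mol
mol H = 2 × 1.417 g H₂O ÷ 18.015 g/mol = 0.15731 mol
C and H account for only 2.0475 g of the 2.991 g sample; the remaining 0.94354 g must be oxygen.

yes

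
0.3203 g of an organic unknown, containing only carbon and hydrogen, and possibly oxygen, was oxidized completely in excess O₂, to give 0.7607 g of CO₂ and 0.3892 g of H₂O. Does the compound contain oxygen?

mol C = 0.7607 g CO₂ ÷ 44.009 g/mol = 0.017285 mol
mol H = 2 × 0.3892 g H₂O ÷ 18.015 g/mol = 0.043208 mol
C and H account for only 0.25117 g of the 0.3203 g sample; the remaining 0.069135 g must be oxygen.

yes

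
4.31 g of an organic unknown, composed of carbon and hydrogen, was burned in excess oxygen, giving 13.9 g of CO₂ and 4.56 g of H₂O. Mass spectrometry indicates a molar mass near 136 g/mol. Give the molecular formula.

C10H16

mol C = 13.9 g CO₂ ÷ 44.009 g/mol = 0.3158 mol
mol H = 2 × 4.56 g H₂O ÷ 18.015 g/mol = 0.5062 mol
Divide by the smallest (0.3158 mol): C 1.000, H 1.603
Multiplying each by 5 gives whole numbers: C 5.00, H 8.01
Empirical formula: C5H8
Empirical-formula mass = 68.12 g/mol; 136 ÷ 68.12 ≈ 2, so the molecular formula is C10H16.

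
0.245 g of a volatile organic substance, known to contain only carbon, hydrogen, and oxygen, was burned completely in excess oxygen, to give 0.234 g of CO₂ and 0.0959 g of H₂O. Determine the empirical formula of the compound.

mol C = 0.234 g CO₂ ÷ 44.009 g/mol = 0.005317 mol
mol H = 2 × 0.0959 g H₂O ÷ 18.015 g/mol = 0.01065 mol
mass O = 0.245 − (0.06386 + 0.01073) = 0.1704 g → mol O = 0.1704 ÷ 15.999 = 0.01065 mol
Divide by the smallest (0.005317 mol): C 1.000, H 2.002, O 2.003

CH2O2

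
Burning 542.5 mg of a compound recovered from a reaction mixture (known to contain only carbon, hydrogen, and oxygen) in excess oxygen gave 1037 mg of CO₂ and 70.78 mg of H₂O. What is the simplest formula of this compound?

mol C = 1.037 g CO₂ ÷ 44.009 g/mol = 0.023563 mol
mol H = 2 × 0.07078 g H₂O ÷ 18.015 g/mol = 0.0078579 mol
mass O = 0.5425 − (0.28302 + 0.0079208) = 0.25156 g → mol O = 0.25156 ÷ 15.999 = 0.015723 mol
Divide by the smallest (0.0078579 mol): C 2.999, H 1.000, O 2.001

C3HO2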